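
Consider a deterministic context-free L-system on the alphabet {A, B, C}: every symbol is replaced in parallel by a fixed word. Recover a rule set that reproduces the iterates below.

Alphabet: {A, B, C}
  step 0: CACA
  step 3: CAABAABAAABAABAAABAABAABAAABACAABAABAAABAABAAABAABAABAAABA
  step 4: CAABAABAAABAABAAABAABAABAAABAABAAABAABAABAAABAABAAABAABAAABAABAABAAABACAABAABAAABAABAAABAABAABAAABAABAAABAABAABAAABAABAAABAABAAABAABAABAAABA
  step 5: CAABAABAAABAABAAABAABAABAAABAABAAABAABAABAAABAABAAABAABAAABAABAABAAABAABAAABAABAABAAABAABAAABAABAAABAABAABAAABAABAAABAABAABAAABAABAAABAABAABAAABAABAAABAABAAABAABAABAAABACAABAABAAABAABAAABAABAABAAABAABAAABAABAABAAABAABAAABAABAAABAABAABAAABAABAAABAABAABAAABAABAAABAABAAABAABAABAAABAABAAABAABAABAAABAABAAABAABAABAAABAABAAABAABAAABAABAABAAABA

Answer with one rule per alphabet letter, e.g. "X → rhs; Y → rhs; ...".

A->ABA, B->A, C->CA

  step 4 ⇒ step 5: CAABAABAAABAABAAABAABAABAAABAABAAABAABAABAAABAABAAABAABAAABAABAABAAABACAABAABAAABAABAAABAABAABAAABAABAAABAABAABAAABAABAAABAABAAABAABAABAAABA ⇒ CA·ABA·ABA·A·ABA·ABA·A·ABA·ABA·ABA·A·ABA·ABA·A·ABA·ABA·ABA·A·ABA·ABA·A·ABA·ABA·A·ABA·ABA·ABA·A·ABA·ABA·A·ABA·ABA·ABA·A·ABA·ABA·A·ABA·ABA·A·ABA·ABA·ABA·A·ABA·ABA·A·ABA·ABA·ABA·A·ABA·ABA·A·ABA·ABA·ABA·A·ABA·ABA·A·ABA·ABA·A·ABA·ABA·ABA·A·ABA·CA·ABA·ABA·A·ABA·ABA·A·ABA·ABA·ABA·A·ABA·ABA·A·ABA·ABA·ABA·A·ABA·ABA·A·ABA·ABA·A·ABA·ABA·ABA·A·ABA·ABA·A·ABA·ABA·ABA·A·ABA·ABA·A·ABA·ABA·A·ABA·ABA·ABA·A·ABA·ABA·A·ABA·ABA·ABA·A·ABA·ABA·A·ABA·ABA·ABA·A·ABA·ABA·A·ABA·ABA·A·ABA·ABA·ABA·A·ABA
    A ↦ ABA
    B ↦ A
    C ↦ CA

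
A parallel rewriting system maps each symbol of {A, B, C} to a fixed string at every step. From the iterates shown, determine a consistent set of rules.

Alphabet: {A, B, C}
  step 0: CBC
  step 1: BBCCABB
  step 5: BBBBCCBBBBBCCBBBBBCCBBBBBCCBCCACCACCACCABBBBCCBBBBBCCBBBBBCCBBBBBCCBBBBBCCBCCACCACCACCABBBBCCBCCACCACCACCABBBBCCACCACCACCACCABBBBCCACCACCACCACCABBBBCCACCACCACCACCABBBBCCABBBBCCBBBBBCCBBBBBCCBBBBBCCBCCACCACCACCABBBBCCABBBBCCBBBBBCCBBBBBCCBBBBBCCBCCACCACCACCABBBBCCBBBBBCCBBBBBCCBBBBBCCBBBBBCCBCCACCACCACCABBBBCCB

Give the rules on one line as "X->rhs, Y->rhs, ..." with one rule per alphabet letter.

A->CCB, B->CCA, C->BB

  step 0 ⇒ step 1: CBC ⇒ BB·CCA·BB
    B ↦ CCA
    C ↦ BB
    A ↦ CCB  (constrained at step 1)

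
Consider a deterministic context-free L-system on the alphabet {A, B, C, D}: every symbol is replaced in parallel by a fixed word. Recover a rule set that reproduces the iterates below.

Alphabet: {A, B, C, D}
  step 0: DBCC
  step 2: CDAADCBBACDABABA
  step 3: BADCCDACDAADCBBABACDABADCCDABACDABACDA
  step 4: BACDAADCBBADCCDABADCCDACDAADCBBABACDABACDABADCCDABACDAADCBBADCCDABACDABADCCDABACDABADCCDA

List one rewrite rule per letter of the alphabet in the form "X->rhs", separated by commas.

  step 3 ⇒ step 4: BADCCDACDAADCBBABACDABADCCDABACDABACDA ⇒ BA·CDA·ADC·B·B·ADC·CDA·B·ADC·CDA·CDA·ADC·B·BA·BA·CDA·BA·CDA·B·ADC·CDA·BA·CDA·ADC·B·B·ADC·CDA·BA·CDA·B·ADC·CDA·BA·CDA·B·ADC·CDA
    A ↦ CDA
    B ↦ BA
    C ↦ B
    D ↦ ADC

A->CDA, B->BA, C->B, D->ADC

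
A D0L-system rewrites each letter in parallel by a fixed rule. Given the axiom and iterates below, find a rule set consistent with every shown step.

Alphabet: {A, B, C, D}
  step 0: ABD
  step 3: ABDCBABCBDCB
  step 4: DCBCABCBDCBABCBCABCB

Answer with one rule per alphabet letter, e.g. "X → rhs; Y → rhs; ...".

  step 3 ⇒ step 4: ABDCBABCBDCB ⇒ D·CB·C·AB·CB·D·CB·AB·CB·C·AB·CB
    A ↦ D
    B ↦ CB
    C ↦ AB
    D ↦ C

A->D, B->CB, C->AB, D->C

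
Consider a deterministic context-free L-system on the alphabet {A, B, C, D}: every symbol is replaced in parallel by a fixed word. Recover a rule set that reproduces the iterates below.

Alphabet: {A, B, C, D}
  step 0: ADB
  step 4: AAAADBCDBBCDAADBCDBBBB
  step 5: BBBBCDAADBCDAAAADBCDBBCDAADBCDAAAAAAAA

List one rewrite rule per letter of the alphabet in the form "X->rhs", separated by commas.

A->B, B->AA, C->DB, D->CD

  step 4 ⇒ step 5: AAAADBCDBBCDAADBCDBBBB ⇒ B·B·B·B·CD·AA·DB·CD·AA·AA·DB·CD·B·B·CD·AA·DB·CD·AA·AA·AA·AA
    A ↦ B
    B ↦ AA
    C ↦ DB
    D ↦ CD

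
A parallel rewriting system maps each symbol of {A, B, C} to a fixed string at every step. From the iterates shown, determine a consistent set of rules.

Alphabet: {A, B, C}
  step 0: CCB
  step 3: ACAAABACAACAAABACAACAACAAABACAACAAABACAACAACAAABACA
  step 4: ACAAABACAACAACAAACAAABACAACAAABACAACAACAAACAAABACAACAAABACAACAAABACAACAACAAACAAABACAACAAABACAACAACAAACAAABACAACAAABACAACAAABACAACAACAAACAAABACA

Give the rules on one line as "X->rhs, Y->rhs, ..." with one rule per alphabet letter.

A->ACA, B->A, C->AAB

  step 3 ⇒ step 4: ACAAABACAACAAABACAACAACAAABACAACAAABACAACAACAAABACA ⇒ ACA·AAB·ACA·ACA·ACA·A·ACA·AAB·ACA·ACA·AAB·ACA·ACA·ACA·A·ACA·AAB·ACA·ACA·AAB·ACA·ACA·AAB·ACA·ACA·ACA·A·ACA·AAB·ACA·ACA·AAB·ACA·ACA·ACA·A·ACA·AAB·ACA·ACA·AAB·ACA·ACA·AAB·ACA·ACA·ACA·A·ACA·AAB·ACA
    A ↦ ACA
    B ↦ A
    C ↦ AAB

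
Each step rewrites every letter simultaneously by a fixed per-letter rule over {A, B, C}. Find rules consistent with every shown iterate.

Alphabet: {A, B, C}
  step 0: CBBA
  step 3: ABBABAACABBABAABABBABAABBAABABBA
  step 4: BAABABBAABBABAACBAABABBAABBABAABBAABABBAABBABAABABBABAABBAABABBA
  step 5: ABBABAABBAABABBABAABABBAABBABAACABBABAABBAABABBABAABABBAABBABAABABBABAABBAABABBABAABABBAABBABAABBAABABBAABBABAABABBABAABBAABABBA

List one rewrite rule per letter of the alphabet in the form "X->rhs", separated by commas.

  step 4 ⇒ step 5: BAABABBAABBABAACBAABABBAABBABAABBAABABBAABBABAABABBABAABBAABABBA ⇒ AB·BA·BA·AB·BA·AB·AB·BA·BA·AB·AB·BA·AB·BA·BA·AC·AB·BA·BA·AB·BA·AB·AB·BA·BA·AB·AB·BA·AB·BA·BA·AB·AB·BA·BA·AB·BA·AB·AB·BA·BA·AB·AB·BA·AB·BA·BA·AB·BA·AB·AB·BA·AB·BA·BA·AB·AB·BA·BA·AB·BA·AB·AB·BA
    A ↦ BA
    B ↦ AB
    C ↦ AC

A->BA, B->AB, C->AC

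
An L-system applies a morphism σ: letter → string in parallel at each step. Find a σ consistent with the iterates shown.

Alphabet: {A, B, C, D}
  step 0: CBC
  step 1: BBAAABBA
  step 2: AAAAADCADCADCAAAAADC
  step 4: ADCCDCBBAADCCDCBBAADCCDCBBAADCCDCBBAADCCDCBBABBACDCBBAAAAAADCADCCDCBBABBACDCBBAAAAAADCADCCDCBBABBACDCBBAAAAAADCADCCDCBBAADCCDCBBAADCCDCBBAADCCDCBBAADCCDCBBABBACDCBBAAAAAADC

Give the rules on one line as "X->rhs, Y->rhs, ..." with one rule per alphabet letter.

A->ADC, B->AA, C->BBA, D->CDC

  step 1 ⇒ step 2: BBAAABBA ⇒ AA·AA·ADC·ADC·ADC·AA·AA·ADC
    A ↦ ADC
    B ↦ AA
  step 0 ⇒ step 1: CBC ⇒ BBA·AA·BBA
    C ↦ BBA
    D ↦ CDC  (constrained at step 2)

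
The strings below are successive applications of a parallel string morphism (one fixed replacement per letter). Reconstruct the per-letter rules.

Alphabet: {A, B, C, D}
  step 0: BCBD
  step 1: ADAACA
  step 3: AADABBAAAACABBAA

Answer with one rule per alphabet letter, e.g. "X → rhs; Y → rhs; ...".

A->BB, B->A, C->DA, D->CA

  step 0 ⇒ step 1: BCBD ⇒ A·DA·A·CA
    B ↦ A
    C ↦ DA
    D ↦ CA
    A ↦ BB  (constrained at step 1)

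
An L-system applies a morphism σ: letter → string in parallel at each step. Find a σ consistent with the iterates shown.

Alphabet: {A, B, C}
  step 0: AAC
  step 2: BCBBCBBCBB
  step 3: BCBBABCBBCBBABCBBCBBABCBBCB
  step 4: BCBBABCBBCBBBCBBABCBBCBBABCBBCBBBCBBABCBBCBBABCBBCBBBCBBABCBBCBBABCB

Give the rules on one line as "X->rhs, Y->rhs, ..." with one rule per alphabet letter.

  step 3 ⇒ step 4: BCBBABCBBCBBABCBBCBBABCBBCB ⇒ BCB·BA·BCB·BCB·B·BCB·BA·BCB·BCB·BA·BCB·BCB·B·BCB·BA·BCB·BCB·BA·BCB·BCB·B·BCB·BA·BCB·BCB·BA·BCB
    A ↦ B
    B ↦ BCB
    C ↦ BA

A->B, B->BCB, C->BA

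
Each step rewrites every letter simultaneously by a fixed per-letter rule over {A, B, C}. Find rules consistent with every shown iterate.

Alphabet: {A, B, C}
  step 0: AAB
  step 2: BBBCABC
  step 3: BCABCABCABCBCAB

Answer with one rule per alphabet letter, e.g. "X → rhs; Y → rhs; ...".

A->C, B->BCA, C->B

  step 2 ⇒ step 3: BBBCABC ⇒ BCA·BCA·BCA·B·C·BCA·B
    A ↦ C
    B ↦ BCA
    C ↦ B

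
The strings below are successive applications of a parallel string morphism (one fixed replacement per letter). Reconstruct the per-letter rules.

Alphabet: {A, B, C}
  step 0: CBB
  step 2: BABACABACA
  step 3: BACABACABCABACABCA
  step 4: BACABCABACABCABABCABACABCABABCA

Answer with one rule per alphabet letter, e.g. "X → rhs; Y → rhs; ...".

A->CA, B->BA, C->B

  step 3 ⇒ step 4: BACABACABCABACABCA ⇒ BA·CA·B·CA·BA·CA·B·CA·BA·B·CA·BA·CA·B·CA·BA·B·CA
    A ↦ CA
    B ↦ BA
    C ↦ B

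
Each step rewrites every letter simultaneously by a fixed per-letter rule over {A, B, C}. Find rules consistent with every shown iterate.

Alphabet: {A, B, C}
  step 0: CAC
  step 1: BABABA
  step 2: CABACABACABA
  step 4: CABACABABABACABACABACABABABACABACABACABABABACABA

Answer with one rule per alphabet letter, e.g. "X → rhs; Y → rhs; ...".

  step 1 ⇒ step 2: BABABA ⇒ CA·BA·CA·BA·CA·BA
    A ↦ BA
    B ↦ CA
  step 0 ⇒ step 1: CAC ⇒ BA·BA·BA
    C ↦ BA

A->BA, B->CA, C->BA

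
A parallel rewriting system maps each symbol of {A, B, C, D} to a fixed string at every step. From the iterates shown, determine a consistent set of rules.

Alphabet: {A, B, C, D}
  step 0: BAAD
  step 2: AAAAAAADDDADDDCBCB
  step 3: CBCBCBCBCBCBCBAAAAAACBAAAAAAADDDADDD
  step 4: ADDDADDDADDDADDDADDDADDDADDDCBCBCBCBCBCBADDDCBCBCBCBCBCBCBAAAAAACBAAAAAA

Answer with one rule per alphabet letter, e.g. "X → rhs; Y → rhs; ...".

  step 3 ⇒ step 4: CBCBCBCBCBCBCBAAAAAACBAAAAAAADDDADDD ⇒ A·DDD·A·DDD·A·DDD·A·DDD·A·DDD·A·DDD·A·DDD·CB·CB·CB·CB·CB·CB·A·DDD·CB·CB·CB·CB·CB·CB·CB·AA·AA·AA·CB·AA·AA·AA
    A ↦ CB
    B ↦ DDD
    C ↦ A
    D ↦ AA

A->CB, B->DDD, C->A, D->AA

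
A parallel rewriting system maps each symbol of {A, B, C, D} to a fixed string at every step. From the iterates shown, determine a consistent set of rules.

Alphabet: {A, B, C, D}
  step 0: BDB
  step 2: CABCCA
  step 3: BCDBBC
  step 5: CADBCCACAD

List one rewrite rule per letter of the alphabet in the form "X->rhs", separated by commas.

A->C, B->D, C->B, D->CA

  step 2 ⇒ step 3: CABCCA ⇒ B·C·D·B·B·C
    A ↦ C
    B ↦ D
    C ↦ B
    D ↦ CA  (constrained at step 0)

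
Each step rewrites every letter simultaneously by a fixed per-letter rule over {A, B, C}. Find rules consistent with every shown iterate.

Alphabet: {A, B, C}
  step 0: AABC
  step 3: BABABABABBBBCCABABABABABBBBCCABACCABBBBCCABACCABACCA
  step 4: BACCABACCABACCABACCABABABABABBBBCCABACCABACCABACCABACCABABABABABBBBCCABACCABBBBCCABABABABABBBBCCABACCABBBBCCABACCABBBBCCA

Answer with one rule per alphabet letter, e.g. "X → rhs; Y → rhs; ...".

A->CCA, B->BA, C->BB

  step 3 ⇒ step 4: BABABABABBBBCCABABABABABBBBCCABACCABBBBCCABACCABACCA ⇒ BA·CCA·BA·CCA·BA·CCA·BA·CCA·BA·BA·BA·BA·BB·BB·CCA·BA·CCA·BA·CCA·BA·CCA·BA·CCA·BA·BA·BA·BA·BB·BB·CCA·BA·CCA·BB·BB·CCA·BA·BA·BA·BA·BB·BB·CCA·BA·CCA·BB·BB·CCA·BA·CCA·BB·BB·CCA
    A ↦ CCA
    B ↦ BA
    C ↦ BB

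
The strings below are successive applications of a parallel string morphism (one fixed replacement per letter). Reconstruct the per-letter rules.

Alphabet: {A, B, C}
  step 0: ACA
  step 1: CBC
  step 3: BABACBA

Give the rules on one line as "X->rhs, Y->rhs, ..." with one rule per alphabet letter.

  step 0 ⇒ step 1: ACA ⇒ C·B·C
    A ↦ C
    C ↦ B
    B ↦ BA  (constrained at step 1)

A->C, B->BA, C->B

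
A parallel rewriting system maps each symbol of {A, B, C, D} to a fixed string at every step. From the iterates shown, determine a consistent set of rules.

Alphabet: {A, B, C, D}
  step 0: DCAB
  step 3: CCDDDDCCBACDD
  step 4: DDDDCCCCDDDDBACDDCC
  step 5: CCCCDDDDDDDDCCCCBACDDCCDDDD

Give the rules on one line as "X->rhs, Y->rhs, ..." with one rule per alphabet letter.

A->C, B->BA, C->DD, D->C

  step 4 ⇒ step 5: DDDDCCCCDDDDBACDDCC ⇒ C·C·C·C·DD·DD·DD·DD·C·C·C·C·BA·C·DD·C·C·DD·DD
    A ↦ C
    B ↦ BA
    C ↦ DD
    D ↦ C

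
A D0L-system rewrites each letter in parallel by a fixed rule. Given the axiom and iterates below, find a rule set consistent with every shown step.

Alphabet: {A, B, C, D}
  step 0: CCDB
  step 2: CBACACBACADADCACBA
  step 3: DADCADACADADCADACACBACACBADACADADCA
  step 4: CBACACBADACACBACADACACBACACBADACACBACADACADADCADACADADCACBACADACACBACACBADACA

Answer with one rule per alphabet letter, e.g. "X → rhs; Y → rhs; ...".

  step 3 ⇒ step 4: DADCADACADADCADACACBACACBADACADADCA ⇒ CBA·CA·CBA·DA·CA·CBA·CA·DA·CA·CBA·CA·CBA·DA·CA·CBA·CA·DA·CA·DA·D·CA·DA·CA·DA·D·CA·CBA·CA·DA·CA·CBA·CA·CBA·DA·CA
    A ↦ CA
    B ↦ D
    C ↦ DA
    D ↦ CBA

A->CA, B->D, C->DA, D->CBA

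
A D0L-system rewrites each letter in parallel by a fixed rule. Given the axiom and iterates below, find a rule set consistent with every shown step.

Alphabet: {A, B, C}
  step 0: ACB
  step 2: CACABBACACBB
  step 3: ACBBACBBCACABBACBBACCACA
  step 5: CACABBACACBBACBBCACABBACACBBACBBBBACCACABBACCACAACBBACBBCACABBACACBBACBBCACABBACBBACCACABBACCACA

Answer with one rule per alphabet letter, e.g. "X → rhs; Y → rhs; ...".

  step 2 ⇒ step 3: CACABBACACBB ⇒ AC·BB·AC·BB·CA·CA·BB·AC·BB·AC·CA·CA
    A ↦ BB
    B ↦ CA
    C ↦ AC

A->BB, B->CA, C->AC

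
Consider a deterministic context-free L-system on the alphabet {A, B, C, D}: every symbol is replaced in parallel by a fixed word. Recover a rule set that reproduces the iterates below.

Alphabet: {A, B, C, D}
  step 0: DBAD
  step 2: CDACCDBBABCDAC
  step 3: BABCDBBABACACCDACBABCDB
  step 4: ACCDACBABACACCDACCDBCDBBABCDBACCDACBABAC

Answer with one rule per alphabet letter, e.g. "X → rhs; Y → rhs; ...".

A->CD, B->AC, C->B, D->AB

  step 3 ⇒ step 4: BABCDBBABACACCDACBABCDB ⇒ AC·CD·AC·B·AB·AC·AC·CD·AC·CD·B·CD·B·B·AB·CD·B·AC·CD·AC·B·AB·AC
    A ↦ CD
    B ↦ AC
    C ↦ B
    D ↦ AB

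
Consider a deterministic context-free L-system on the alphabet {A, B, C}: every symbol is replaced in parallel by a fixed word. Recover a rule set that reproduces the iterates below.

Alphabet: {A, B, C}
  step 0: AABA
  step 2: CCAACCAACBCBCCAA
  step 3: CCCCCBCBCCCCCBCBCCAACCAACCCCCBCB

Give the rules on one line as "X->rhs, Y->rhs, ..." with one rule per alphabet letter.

A->CB, B->AA, C->CC

  step 2 ⇒ step 3: CCAACCAACBCBCCAA ⇒ CC·CC·CB·CB·CC·CC·CB·CB·CC·AA·CC·AA·CC·CC·CB·CB
    A ↦ CB
    B ↦ AA
    C ↦ CC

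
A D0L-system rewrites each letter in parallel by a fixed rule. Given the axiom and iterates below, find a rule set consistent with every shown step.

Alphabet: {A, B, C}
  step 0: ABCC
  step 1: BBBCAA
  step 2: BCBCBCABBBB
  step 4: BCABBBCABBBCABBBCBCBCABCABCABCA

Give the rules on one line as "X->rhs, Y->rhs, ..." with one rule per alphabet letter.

A->BB, B->BC, C->A

  step 1 ⇒ step 2: BBBCAA ⇒ BC·BC·BC·A·BB·BB
    A ↦ BB
    B ↦ BC
    C ↦ A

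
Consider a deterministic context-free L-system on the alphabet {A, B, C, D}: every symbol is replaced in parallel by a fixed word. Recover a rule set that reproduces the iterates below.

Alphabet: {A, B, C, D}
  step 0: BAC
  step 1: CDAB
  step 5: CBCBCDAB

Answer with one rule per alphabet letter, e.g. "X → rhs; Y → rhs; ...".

  step 0 ⇒ step 1: BAC ⇒ C·DA·B
    A ↦ DA
    B ↦ C
    C ↦ B
    D ↦ C  (constrained at step 1)

A->DA, B->C, C->B, D->C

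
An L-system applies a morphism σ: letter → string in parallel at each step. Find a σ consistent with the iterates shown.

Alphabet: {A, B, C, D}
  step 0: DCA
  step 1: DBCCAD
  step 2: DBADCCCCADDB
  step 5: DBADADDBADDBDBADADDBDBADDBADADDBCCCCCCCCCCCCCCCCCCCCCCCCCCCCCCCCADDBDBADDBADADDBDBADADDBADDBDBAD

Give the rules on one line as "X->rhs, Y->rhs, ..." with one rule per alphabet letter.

  step 1 ⇒ step 2: DBCCAD ⇒ DB·AD·CC·CC·AD·DB
    A ↦ AD
    B ↦ AD
    C ↦ CC
    D ↦ DB

A->AD, B->AD, C->CC, D->DB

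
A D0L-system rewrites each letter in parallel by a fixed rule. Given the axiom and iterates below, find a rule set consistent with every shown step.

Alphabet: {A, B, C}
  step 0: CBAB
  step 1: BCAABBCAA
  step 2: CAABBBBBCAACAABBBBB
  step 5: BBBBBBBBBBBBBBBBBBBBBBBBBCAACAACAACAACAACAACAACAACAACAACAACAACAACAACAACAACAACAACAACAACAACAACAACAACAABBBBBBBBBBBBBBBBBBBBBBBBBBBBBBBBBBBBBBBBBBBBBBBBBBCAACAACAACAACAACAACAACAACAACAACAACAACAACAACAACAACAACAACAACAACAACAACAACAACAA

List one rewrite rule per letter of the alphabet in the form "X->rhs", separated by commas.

A->BB, B->CAA, C->B

  step 1 ⇒ step 2: BCAABBCAA ⇒ CAA·B·BB·BB·CAA·CAA·B·BB·BB
    A ↦ BB
    B ↦ CAA
    C ↦ B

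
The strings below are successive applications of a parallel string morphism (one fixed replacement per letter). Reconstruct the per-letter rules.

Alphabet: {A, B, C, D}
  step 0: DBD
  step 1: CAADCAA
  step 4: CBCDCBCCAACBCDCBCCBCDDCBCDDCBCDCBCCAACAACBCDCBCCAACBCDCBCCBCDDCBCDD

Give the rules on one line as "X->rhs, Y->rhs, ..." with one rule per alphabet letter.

  step 0 ⇒ step 1: DBD ⇒ CAA·D·CAA
    B ↦ D
    D ↦ CAA
    A ↦ D  (constrained at step 1)
    C ↦ CBC  (constrained at step 1)

A->D, B->D, C->CBC, D->CAA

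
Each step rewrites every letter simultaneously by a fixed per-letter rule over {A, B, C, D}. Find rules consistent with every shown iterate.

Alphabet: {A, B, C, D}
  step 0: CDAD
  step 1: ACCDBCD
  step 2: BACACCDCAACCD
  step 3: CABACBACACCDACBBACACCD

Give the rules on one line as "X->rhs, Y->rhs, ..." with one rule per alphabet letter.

A->B, B->CA, C->AC, D->CD

  step 2 ⇒ step 3: BACACCDCAACCD ⇒ CA·B·AC·B·AC·AC·CD·AC·B·B·AC·AC·CD
    A ↦ B
    B ↦ CA
    C ↦ AC
    D ↦ CD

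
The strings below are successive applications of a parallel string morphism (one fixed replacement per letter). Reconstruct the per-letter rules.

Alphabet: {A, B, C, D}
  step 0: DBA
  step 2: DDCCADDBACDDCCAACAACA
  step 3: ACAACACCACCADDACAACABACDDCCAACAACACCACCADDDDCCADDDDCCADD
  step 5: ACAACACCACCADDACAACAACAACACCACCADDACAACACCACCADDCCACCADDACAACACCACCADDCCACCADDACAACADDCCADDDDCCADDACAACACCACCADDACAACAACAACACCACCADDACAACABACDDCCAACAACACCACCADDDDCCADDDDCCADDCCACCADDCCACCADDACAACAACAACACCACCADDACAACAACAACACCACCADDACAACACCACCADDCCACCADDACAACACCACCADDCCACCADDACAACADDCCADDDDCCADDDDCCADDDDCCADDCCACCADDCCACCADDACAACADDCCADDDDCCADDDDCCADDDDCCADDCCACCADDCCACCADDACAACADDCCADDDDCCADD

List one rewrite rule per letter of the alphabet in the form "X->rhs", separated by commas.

  step 2 ⇒ step 3: DDCCADDBACDDCCAACAACA ⇒ ACA·ACA·CCA·CCA·DD·ACA·ACA·BAC·DD·CCA·ACA·ACA·CCA·CCA·DD·DD·CCA·DD·DD·CCA·DD
    A ↦ DD
    B ↦ BAC
    C ↦ CCA
    D ↦ ACA

A->DD, B->BAC, C->CCA, D->ACA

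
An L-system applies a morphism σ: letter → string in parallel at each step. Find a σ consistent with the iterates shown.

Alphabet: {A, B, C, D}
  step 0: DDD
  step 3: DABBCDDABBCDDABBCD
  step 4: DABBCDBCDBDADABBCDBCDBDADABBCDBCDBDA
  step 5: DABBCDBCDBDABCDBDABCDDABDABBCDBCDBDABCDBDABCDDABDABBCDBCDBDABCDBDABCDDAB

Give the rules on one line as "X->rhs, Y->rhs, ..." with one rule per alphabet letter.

  step 4 ⇒ step 5: DABBCDBCDBDADABBCDBCDBDADABBCDBCDBDA ⇒ DA·B·BCD·BCD·B·DA·BCD·B·DA·BCD·DA·B·DA·B·BCD·BCD·B·DA·BCD·B·DA·BCD·DA·B·DA·B·BCD·BCD·B·DA·BCD·B·DA·BCD·DA·B
    A ↦ B
    B ↦ BCD
    C ↦ B
    D ↦ DA

A->B, B->BCD, C->B, D->DA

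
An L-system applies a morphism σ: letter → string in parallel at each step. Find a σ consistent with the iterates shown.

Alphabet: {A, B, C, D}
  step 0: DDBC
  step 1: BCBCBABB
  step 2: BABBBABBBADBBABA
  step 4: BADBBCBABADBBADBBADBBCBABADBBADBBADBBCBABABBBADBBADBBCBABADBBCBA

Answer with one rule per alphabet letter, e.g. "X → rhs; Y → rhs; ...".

  step 1 ⇒ step 2: BCBCBABB ⇒ BA·BB·BA·BB·BA·DB·BA·BA
    A ↦ DB
    B ↦ BA
    C ↦ BB
  step 0 ⇒ step 1: DDBC ⇒ BC·BC·BA·BB
    D ↦ BC

A->DB, B->BA, C->BB, D->BC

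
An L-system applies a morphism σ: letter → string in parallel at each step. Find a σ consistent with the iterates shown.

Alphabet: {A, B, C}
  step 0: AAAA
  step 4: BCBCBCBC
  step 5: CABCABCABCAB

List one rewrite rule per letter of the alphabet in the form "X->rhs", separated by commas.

A->C, B->CA, C->B

  step 4 ⇒ step 5: BCBCBCBC ⇒ CA·B·CA·B·CA·B·CA·B
    B ↦ CA
    C ↦ B
    A ↦ C  (constrained at step 0)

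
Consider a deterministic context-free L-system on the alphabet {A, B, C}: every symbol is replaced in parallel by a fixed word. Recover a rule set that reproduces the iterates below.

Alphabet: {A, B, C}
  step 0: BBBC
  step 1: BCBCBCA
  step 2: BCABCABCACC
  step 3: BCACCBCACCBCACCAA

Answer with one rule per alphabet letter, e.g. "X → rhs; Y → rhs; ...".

A->CC, B->BC, C->A

  step 2 ⇒ step 3: BCABCABCACC ⇒ BC·A·CC·BC·A·CC·BC·A·CC·A·A
    A ↦ CC
    B ↦ BC
    C ↦ A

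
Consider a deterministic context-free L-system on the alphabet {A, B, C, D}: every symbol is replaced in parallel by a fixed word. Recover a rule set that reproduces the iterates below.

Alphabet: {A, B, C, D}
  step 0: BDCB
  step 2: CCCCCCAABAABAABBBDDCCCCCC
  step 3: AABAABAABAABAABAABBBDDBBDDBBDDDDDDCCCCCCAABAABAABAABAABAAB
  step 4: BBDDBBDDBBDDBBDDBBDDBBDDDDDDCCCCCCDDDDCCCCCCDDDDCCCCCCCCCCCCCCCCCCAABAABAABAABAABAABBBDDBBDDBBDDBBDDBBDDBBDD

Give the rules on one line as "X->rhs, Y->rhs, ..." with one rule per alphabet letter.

A->B, B->DD, C->AAB, D->CCC

  step 3 ⇒ step 4: AABAABAABAABAABAABBBDDBBDDBBDDDDDDCCCCCCAABAABAABAABAABAAB ⇒ B·B·DD·B·B·DD·B·B·DD·B·B·DD·B·B·DD·B·B·DD·DD·DD·CCC·CCC·DD·DD·CCC·CCC·DD·DD·CCC·CCC·CCC·CCC·CCC·CCC·AAB·AAB·AAB·AAB·AAB·AAB·B·B·DD·B·B·DD·B·B·DD·B·B·DD·B·B·DD·B·B·DD
    A ↦ B
    B ↦ DD
    C ↦ AAB
    D ↦ CCC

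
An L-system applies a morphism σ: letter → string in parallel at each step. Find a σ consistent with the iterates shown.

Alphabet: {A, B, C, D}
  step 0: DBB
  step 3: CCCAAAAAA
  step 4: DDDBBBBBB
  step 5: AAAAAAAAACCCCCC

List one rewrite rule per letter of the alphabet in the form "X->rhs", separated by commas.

A->B, B->C, C->D, D->AAA

  step 4 ⇒ step 5: DDDBBBBBB ⇒ AAA·AAA·AAA·C·C·C·C·C·C
    B ↦ C
    D ↦ AAA
  step 3 ⇒ step 4: CCCAAAAAA ⇒ D·D·D·B·B·B·B·B·B
    A ↦ B
  step 3 ⇒ step 4: CCCAAAAAA ⇒ D·D·D·B·B·B·B·B·B
    C ↦ D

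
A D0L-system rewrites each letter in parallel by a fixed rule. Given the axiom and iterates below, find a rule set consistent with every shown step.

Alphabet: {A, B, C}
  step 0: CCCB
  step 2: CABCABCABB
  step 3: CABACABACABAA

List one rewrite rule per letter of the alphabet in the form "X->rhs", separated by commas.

A->B, B->A, C->CA

  step 2 ⇒ step 3: CABCABCABB ⇒ CA·B·A·CA·B·A·CA·B·A·A
    A ↦ B
    B ↦ A
    C ↦ CA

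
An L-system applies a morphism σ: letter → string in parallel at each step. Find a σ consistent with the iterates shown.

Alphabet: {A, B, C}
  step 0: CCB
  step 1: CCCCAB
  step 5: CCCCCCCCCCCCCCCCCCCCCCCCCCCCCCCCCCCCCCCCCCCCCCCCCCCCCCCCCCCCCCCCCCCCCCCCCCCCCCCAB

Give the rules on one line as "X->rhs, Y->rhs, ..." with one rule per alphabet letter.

A->C, B->AB, C->CC

  step 0 ⇒ step 1: CCB ⇒ CC·CC·AB
    B ↦ AB
    C ↦ CC
    A ↦ C  (constrained at step 1)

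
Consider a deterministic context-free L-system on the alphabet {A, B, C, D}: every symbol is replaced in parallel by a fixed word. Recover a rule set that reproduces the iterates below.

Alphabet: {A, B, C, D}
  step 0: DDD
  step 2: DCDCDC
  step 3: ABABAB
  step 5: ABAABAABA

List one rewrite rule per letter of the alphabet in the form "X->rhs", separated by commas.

  step 2 ⇒ step 3: DCDCDC ⇒ A·B·A·B·A·B
    C ↦ B
    D ↦ A
    A ↦ DC  (constrained at step 3)
    B ↦ D  (constrained at step 3)

A->DC, B->D, C->B, D->A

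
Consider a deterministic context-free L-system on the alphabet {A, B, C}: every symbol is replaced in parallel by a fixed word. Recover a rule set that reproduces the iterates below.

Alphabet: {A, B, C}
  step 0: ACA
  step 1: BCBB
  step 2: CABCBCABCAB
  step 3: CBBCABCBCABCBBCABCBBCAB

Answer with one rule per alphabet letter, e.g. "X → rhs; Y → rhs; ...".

A->B, B->CAB, C->CB

  step 2 ⇒ step 3: CABCBCABCAB ⇒ CB·B·CAB·CB·CAB·CB·B·CAB·CB·B·CAB
    A ↦ B
    B ↦ CAB
    C ↦ CB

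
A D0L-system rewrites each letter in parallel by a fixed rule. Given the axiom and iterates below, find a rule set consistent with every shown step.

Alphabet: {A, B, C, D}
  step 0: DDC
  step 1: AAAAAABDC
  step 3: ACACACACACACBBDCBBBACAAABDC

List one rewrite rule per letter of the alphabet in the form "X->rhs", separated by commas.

A->B, B->AC, C->BDC, D->AAA

  step 0 ⇒ step 1: DDC ⇒ AAA·AAA·BDC
    C ↦ BDC
    D ↦ AAA
    A ↦ B  (constrained at step 1)
    B ↦ AC  (constrained at step 1)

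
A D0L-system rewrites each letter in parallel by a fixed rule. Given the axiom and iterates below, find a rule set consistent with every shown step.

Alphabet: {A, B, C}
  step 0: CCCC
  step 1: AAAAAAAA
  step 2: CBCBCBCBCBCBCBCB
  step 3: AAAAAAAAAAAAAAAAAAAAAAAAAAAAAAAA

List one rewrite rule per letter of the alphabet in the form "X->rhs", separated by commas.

A->CB, B->AA, C->AA

  step 2 ⇒ step 3: CBCBCBCBCBCBCBCB ⇒ AA·AA·AA·AA·AA·AA·AA·AA·AA·AA·AA·AA·AA·AA·AA·AA
    B ↦ AA
    C ↦ AA
  step 1 ⇒ step 2: AAAAAAAA ⇒ CB·CB·CB·CB·CB·CB·CB·CB
    A ↦ CB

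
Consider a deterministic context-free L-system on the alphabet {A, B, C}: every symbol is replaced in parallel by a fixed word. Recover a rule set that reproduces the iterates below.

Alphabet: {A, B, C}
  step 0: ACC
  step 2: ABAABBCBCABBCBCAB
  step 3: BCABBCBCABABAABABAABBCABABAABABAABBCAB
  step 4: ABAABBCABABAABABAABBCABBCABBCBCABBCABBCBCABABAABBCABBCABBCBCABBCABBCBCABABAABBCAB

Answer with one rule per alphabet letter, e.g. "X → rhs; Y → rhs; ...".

  step 3 ⇒ step 4: BCABBCBCABABAABABAABBCABABAABABAABBCAB ⇒ AB·AAB·BC·AB·AB·AAB·AB·AAB·BC·AB·BC·AB·BC·BC·AB·BC·AB·BC·BC·AB·AB·AAB·BC·AB·BC·AB·BC·BC·AB·BC·AB·BC·BC·AB·AB·AAB·BC·AB
    A ↦ BC
    B ↦ AB
    C ↦ AAB

A->BC, B->AB, C->AAB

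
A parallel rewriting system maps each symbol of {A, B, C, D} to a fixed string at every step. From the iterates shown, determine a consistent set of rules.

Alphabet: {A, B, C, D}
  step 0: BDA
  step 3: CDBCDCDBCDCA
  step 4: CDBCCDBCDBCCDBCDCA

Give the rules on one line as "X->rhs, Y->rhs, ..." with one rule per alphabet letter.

  step 3 ⇒ step 4: CDBCDCDBCDCA ⇒ CD·B·C·CD·B·CD·B·C·CD·B·CD·CA
    A ↦ CA
    B ↦ C
    C ↦ CD
    D ↦ B

A->CA, B->C, C->CD, D->B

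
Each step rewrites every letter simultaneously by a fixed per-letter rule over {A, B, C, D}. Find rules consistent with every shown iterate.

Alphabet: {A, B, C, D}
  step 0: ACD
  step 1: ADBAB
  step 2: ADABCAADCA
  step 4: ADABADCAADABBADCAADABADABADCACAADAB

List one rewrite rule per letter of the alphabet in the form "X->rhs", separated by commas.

A->AD, B->CA, C->B, D->AB

  step 1 ⇒ step 2: ADBAB ⇒ AD·AB·CA·AD·CA
    A ↦ AD
    B ↦ CA
    D ↦ AB
  step 0 ⇒ step 1: ACD ⇒ AD·B·AB
    C ↦ B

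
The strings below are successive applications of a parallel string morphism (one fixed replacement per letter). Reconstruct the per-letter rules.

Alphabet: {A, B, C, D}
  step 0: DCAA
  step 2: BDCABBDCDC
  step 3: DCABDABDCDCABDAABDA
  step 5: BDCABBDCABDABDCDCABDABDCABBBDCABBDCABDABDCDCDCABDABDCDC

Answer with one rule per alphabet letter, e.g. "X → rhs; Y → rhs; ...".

  step 2 ⇒ step 3: BDCABBDCDC ⇒ DC·AB·DA·B·DC·DC·AB·DA·AB·DA
    A ↦ B
    B ↦ DC
    C ↦ DA
    D ↦ AB

A->B, B->DC, C->DA, D->AB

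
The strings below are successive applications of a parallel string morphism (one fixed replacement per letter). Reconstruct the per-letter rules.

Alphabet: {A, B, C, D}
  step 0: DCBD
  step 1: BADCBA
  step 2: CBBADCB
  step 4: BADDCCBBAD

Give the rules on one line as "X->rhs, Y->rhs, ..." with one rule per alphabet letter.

A->B, B->C, C->D, D->BA

  step 1 ⇒ step 2: BADCBA ⇒ C·B·BA·D·C·B
    A ↦ B
    B ↦ C
    C ↦ D
    D ↦ BA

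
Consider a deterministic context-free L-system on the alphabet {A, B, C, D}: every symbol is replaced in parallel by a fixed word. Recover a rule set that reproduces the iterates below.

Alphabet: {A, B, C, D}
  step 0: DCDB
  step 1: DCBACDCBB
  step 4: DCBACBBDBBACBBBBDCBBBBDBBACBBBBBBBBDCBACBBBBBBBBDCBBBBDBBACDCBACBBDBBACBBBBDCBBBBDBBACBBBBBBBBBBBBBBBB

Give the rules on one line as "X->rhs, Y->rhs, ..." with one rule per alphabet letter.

  step 0 ⇒ step 1: DCDB ⇒ DC·BAC·DC·BB
    B ↦ BB
    C ↦ BAC
    D ↦ DC
    A ↦ DB  (constrained at step 1)

A->DB, B->BB, C->BAC, D->DC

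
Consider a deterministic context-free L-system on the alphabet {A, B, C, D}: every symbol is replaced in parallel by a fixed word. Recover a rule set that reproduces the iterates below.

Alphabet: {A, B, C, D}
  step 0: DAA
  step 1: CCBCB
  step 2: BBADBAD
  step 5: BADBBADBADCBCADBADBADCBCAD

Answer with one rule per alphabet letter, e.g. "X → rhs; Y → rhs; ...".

  step 1 ⇒ step 2: CCBCB ⇒ B·B·AD·B·AD
    B ↦ AD
    C ↦ B
  step 0 ⇒ step 1: DAA ⇒ C·CB·CB
    A ↦ CB
  step 0 ⇒ step 1: DAA ⇒ C·CB·CB
    D ↦ C

A->CB, B->AD, C->B, D->C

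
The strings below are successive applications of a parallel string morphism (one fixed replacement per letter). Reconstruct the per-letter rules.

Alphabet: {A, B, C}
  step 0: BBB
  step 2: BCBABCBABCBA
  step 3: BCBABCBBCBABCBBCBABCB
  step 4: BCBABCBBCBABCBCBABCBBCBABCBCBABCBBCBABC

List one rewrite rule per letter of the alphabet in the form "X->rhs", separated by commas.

  step 3 ⇒ step 4: BCBABCBBCBABCBBCBABCB ⇒ BC·BA·BC·B·BC·BA·BC·BC·BA·BC·B·BC·BA·BC·BC·BA·BC·B·BC·BA·BC
    A ↦ B
    B ↦ BC
    C ↦ BA

A->B, B->BC, C->BA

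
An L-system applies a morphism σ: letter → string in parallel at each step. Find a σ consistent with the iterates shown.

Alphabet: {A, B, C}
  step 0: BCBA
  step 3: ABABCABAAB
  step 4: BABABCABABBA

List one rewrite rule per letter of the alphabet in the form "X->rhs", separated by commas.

  step 3 ⇒ step 4: ABABCABAAB ⇒ B·A·B·A·BCA·B·A·B·B·A
    A ↦ B
    B ↦ A
    C ↦ BCA

A->B, B->A, C->BCA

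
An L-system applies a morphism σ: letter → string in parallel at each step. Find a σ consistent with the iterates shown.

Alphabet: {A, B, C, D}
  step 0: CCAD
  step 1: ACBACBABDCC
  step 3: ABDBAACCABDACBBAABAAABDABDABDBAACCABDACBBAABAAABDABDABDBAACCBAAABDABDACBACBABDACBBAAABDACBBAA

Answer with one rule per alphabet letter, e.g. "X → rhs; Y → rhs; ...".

  step 0 ⇒ step 1: CCAD ⇒ ACB·ACB·ABD·CC
    A ↦ ABD
    C ↦ ACB
    D ↦ CC
    B ↦ BAA  (constrained at step 1)

A->ABD, B->BAA, C->ACB, D->CC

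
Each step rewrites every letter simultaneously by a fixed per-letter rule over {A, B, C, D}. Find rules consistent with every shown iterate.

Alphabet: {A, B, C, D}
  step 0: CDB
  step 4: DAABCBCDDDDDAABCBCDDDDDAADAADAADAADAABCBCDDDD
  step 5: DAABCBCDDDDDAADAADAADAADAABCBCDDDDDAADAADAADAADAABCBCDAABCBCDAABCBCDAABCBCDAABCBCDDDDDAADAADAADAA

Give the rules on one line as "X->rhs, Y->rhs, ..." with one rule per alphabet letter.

A->BC, B->D, C->D, D->DAA

  step 4 ⇒ step 5: DAABCBCDDDDDAABCBCDDDDDAADAADAADAADAABCBCDDDD ⇒ DAA·BC·BC·D·D·D·D·DAA·DAA·DAA·DAA·DAA·BC·BC·D·D·D·D·DAA·DAA·DAA·DAA·DAA·BC·BC·DAA·BC·BC·DAA·BC·BC·DAA·BC·BC·DAA·BC·BC·D·D·D·D·DAA·DAA·DAA·DAA
    A ↦ BC
    B ↦ D
    C ↦ D
    D ↦ DAA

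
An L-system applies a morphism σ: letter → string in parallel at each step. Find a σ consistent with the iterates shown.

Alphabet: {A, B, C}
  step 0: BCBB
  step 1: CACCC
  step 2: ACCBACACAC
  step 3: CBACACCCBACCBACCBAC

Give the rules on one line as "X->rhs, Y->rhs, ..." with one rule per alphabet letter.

A->CB, B->C, C->AC

  step 2 ⇒ step 3: ACCBACACAC ⇒ CB·AC·AC·C·CB·AC·CB·AC·CB·AC
    A ↦ CB
    B ↦ C
    C ↦ AC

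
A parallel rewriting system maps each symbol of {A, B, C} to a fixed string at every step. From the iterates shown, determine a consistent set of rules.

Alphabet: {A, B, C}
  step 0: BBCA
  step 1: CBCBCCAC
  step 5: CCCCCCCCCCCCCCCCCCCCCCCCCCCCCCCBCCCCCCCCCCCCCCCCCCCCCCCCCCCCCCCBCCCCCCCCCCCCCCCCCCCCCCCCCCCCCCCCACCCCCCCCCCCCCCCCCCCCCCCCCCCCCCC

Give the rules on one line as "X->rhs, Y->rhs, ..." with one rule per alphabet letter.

  step 0 ⇒ step 1: BBCA ⇒ CB·CB·CC·AC
    A ↦ AC
    B ↦ CB
    C ↦ CC

A->AC, B->CB, C->CC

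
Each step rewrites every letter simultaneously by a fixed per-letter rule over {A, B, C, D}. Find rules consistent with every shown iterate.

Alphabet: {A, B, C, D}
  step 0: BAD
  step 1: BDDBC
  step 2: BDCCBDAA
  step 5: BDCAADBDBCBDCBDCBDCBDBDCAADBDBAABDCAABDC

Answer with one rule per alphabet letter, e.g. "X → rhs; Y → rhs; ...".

  step 1 ⇒ step 2: BDDBC ⇒ BD·C·C·BD·AA
    B ↦ BD
    C ↦ AA
    D ↦ C
  step 0 ⇒ step 1: BAD ⇒ BD·DB·C
    A ↦ DB

A->DB, B->BD, C->AA, D->C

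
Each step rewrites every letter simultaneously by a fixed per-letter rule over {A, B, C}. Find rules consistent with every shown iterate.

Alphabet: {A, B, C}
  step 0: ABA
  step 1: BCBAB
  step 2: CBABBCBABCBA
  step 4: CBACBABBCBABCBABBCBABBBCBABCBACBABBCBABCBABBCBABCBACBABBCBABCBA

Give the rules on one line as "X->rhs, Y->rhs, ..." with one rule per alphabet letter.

A->B, B->CBA, C->BB

  step 1 ⇒ step 2: BCBAB ⇒ CBA·BB·CBA·B·CBA
    A ↦ B
    B ↦ CBA
    C ↦ BB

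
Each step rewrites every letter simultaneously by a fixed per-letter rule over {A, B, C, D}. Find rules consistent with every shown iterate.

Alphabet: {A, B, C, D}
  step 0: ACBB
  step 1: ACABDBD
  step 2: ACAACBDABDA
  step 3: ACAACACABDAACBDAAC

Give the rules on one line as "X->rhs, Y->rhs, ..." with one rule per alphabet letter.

  step 2 ⇒ step 3: ACAACBDABDA ⇒ AC·A·AC·AC·A·BD·A·AC·BD·A·AC
    A ↦ AC
    B ↦ BD
    C ↦ A
    D ↦ A

A->AC, B->BD, C->A, D->A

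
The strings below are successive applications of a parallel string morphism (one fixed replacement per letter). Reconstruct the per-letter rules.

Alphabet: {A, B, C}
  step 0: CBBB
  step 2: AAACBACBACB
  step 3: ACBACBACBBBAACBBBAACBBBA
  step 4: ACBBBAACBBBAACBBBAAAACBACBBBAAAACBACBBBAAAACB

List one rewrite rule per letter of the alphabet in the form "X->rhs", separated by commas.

  step 3 ⇒ step 4: ACBACBACBBBAACBBBAACBBBA ⇒ ACB·BB·A·ACB·BB·A·ACB·BB·A·A·A·ACB·ACB·BB·A·A·A·ACB·ACB·BB·A·A·A·ACB
    A ↦ ACB
    B ↦ A
    C ↦ BB

A->ACB, B->A, C->BB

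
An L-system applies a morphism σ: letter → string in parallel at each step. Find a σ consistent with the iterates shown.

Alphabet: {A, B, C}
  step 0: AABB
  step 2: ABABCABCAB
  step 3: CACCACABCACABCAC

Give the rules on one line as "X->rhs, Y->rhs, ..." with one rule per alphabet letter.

A->C, B->AC, C->AB

  step 2 ⇒ step 3: ABABCABCAB ⇒ C·AC·C·AC·AB·C·AC·AB·C·AC
    A ↦ C
    B ↦ AC
    C ↦ AB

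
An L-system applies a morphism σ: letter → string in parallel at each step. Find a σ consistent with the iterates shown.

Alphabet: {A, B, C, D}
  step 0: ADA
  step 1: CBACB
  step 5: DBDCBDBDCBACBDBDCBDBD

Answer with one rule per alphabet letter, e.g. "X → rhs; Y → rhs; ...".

  step 0 ⇒ step 1: ADA ⇒ CB·A·CB
    A ↦ CB
    D ↦ A
    B ↦ D  (constrained at step 1)
    C ↦ DB  (constrained at step 1)

A->CB, B->D, C->DB, D->A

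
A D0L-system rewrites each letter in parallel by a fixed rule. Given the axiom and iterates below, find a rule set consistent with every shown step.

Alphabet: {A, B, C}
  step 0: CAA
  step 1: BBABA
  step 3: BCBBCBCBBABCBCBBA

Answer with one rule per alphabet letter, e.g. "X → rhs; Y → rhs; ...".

  step 0 ⇒ step 1: CAA ⇒ B·BA·BA
    A ↦ BA
    C ↦ B
    B ↦ CB  (constrained at step 1)

A->BA, B->CB, C->B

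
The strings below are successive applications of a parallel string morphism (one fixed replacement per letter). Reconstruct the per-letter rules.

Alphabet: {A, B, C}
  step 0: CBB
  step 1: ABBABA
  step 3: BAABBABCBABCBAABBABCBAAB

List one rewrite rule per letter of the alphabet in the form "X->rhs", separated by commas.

A->BC, B->BA, C->AB

  step 0 ⇒ step 1: CBB ⇒ AB·BA·BA
    B ↦ BA
    C ↦ AB
    A ↦ BC  (constrained at step 1)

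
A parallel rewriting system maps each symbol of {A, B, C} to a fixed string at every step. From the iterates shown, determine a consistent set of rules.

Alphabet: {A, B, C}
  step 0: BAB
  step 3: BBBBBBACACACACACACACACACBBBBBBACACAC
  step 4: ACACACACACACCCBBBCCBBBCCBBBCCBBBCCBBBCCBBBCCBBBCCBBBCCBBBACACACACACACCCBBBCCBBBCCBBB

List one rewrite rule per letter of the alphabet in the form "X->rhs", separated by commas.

  step 3 ⇒ step 4: BBBBBBACACACACACACACACACBBBBBBACACAC ⇒ AC·AC·AC·AC·AC·AC·CC·BBB·CC·BBB·CC·BBB·CC·BBB·CC·BBB·CC·BBB·CC·BBB·CC·BBB·CC·BBB·AC·AC·AC·AC·AC·AC·CC·BBB·CC·BBB·CC·BBB
    A ↦ CC
    B ↦ AC
    C ↦ BBB

A->CC, B->AC, C->BBB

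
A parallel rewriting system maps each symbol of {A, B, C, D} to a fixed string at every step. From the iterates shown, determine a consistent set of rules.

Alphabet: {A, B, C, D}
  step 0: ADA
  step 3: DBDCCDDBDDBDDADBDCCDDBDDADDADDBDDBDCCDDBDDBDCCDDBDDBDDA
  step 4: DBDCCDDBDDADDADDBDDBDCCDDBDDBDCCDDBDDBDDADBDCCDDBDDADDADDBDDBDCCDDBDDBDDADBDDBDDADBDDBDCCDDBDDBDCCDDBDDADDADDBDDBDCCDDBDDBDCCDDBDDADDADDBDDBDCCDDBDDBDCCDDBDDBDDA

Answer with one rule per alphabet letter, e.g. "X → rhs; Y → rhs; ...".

  step 3 ⇒ step 4: DBDCCDDBDDBDDADBDCCDDBDDADDADDBDDBDCCDDBDDBDCCDDBDDBDDA ⇒ DBD·CCD·DBD·DAD·DAD·DBD·DBD·CCD·DBD·DBD·CCD·DBD·DBD·DA·DBD·CCD·DBD·DAD·DAD·DBD·DBD·CCD·DBD·DBD·DA·DBD·DBD·DA·DBD·DBD·CCD·DBD·DBD·CCD·DBD·DAD·DAD·DBD·DBD·CCD·DBD·DBD·CCD·DBD·DAD·DAD·DBD·DBD·CCD·DBD·DBD·CCD·DBD·DBD·DA
    A ↦ DA
    B ↦ CCD
    C ↦ DAD
    D ↦ DBD

A->DA, B->CCD, C->DAD, D->DBD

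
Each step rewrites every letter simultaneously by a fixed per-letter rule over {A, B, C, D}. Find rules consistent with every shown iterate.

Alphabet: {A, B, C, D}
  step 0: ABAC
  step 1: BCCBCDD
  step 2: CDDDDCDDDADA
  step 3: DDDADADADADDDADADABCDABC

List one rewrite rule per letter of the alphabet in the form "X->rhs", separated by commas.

A->BC, B->C, C->DD, D->DA

  step 2 ⇒ step 3: CDDDDCDDDADA ⇒ DD·DA·DA·DA·DA·DD·DA·DA·DA·BC·DA·BC
    A ↦ BC
    C ↦ DD
    D ↦ DA
  step 0 ⇒ step 1: ABAC ⇒ BC·C·BC·DD
    B ↦ C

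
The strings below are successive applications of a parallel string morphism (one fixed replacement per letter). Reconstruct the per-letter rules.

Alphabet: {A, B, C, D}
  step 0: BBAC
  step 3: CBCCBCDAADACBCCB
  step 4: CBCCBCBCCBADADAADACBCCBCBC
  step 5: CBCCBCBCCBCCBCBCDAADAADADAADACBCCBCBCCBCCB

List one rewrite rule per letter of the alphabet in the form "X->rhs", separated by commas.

A->DA, B->C, C->CB, D->A

  step 4 ⇒ step 5: CBCCBCBCCBADADAADACBCCBCBC ⇒ CB·C·CB·CB·C·CB·C·CB·CB·C·DA·A·DA·A·DA·DA·A·DA·CB·C·CB·CB·C·CB·C·CB
    A ↦ DA
    B ↦ C
    C ↦ CB
    D ↦ A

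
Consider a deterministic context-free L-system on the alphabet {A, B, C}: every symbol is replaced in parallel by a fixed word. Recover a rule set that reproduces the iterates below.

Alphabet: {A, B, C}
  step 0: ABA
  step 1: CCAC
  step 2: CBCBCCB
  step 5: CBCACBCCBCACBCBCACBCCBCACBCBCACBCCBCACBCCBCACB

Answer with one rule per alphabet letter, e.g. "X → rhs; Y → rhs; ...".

  step 1 ⇒ step 2: CCAC ⇒ CB·CB·C·CB
    A ↦ C
    C ↦ CB
  step 0 ⇒ step 1: ABA ⇒ C·CA·C
    B ↦ CA

A->C, B->CA, C->CB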